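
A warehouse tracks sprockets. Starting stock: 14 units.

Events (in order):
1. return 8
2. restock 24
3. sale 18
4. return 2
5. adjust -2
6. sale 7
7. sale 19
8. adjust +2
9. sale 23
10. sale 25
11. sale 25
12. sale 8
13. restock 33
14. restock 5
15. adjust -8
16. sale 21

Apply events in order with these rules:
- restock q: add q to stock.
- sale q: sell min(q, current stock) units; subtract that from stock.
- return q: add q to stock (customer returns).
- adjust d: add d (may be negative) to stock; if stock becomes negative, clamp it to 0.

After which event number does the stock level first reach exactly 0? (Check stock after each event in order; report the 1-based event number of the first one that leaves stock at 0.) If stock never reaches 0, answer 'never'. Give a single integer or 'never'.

Answer: 9

Derivation:
Processing events:
Start: stock = 14
  Event 1 (return 8): 14 + 8 = 22
  Event 2 (restock 24): 22 + 24 = 46
  Event 3 (sale 18): sell min(18,46)=18. stock: 46 - 18 = 28. total_sold = 18
  Event 4 (return 2): 28 + 2 = 30
  Event 5 (adjust -2): 30 + -2 = 28
  Event 6 (sale 7): sell min(7,28)=7. stock: 28 - 7 = 21. total_sold = 25
  Event 7 (sale 19): sell min(19,21)=19. stock: 21 - 19 = 2. total_sold = 44
  Event 8 (adjust +2): 2 + 2 = 4
  Event 9 (sale 23): sell min(23,4)=4. stock: 4 - 4 = 0. total_sold = 48
  Event 10 (sale 25): sell min(25,0)=0. stock: 0 - 0 = 0. total_sold = 48
  Event 11 (sale 25): sell min(25,0)=0. stock: 0 - 0 = 0. total_sold = 48
  Event 12 (sale 8): sell min(8,0)=0. stock: 0 - 0 = 0. total_sold = 48
  Event 13 (restock 33): 0 + 33 = 33
  Event 14 (restock 5): 33 + 5 = 38
  Event 15 (adjust -8): 38 + -8 = 30
  Event 16 (sale 21): sell min(21,30)=21. stock: 30 - 21 = 9. total_sold = 69
Final: stock = 9, total_sold = 69

First zero at event 9.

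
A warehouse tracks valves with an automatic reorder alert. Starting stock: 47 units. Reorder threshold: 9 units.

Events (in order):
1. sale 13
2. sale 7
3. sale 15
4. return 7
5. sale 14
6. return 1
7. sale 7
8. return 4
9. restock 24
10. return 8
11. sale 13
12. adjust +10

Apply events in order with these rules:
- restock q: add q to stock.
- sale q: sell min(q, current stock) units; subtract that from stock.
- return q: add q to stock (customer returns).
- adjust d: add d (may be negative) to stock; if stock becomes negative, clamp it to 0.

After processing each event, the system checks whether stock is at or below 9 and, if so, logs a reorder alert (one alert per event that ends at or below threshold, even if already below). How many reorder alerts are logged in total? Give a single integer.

Answer: 4

Derivation:
Processing events:
Start: stock = 47
  Event 1 (sale 13): sell min(13,47)=13. stock: 47 - 13 = 34. total_sold = 13
  Event 2 (sale 7): sell min(7,34)=7. stock: 34 - 7 = 27. total_sold = 20
  Event 3 (sale 15): sell min(15,27)=15. stock: 27 - 15 = 12. total_sold = 35
  Event 4 (return 7): 12 + 7 = 19
  Event 5 (sale 14): sell min(14,19)=14. stock: 19 - 14 = 5. total_sold = 49
  Event 6 (return 1): 5 + 1 = 6
  Event 7 (sale 7): sell min(7,6)=6. stock: 6 - 6 = 0. total_sold = 55
  Event 8 (return 4): 0 + 4 = 4
  Event 9 (restock 24): 4 + 24 = 28
  Event 10 (return 8): 28 + 8 = 36
  Event 11 (sale 13): sell min(13,36)=13. stock: 36 - 13 = 23. total_sold = 68
  Event 12 (adjust +10): 23 + 10 = 33
Final: stock = 33, total_sold = 68

Checking against threshold 9:
  After event 1: stock=34 > 9
  After event 2: stock=27 > 9
  After event 3: stock=12 > 9
  After event 4: stock=19 > 9
  After event 5: stock=5 <= 9 -> ALERT
  After event 6: stock=6 <= 9 -> ALERT
  After event 7: stock=0 <= 9 -> ALERT
  After event 8: stock=4 <= 9 -> ALERT
  After event 9: stock=28 > 9
  After event 10: stock=36 > 9
  After event 11: stock=23 > 9
  After event 12: stock=33 > 9
Alert events: [5, 6, 7, 8]. Count = 4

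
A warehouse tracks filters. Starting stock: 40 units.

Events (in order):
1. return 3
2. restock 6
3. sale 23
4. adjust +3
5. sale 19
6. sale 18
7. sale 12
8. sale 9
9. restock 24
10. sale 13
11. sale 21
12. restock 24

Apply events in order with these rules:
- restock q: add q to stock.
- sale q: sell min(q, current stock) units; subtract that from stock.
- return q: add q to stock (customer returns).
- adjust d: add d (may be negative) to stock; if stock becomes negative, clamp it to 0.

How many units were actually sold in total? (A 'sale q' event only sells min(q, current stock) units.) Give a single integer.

Answer: 76

Derivation:
Processing events:
Start: stock = 40
  Event 1 (return 3): 40 + 3 = 43
  Event 2 (restock 6): 43 + 6 = 49
  Event 3 (sale 23): sell min(23,49)=23. stock: 49 - 23 = 26. total_sold = 23
  Event 4 (adjust +3): 26 + 3 = 29
  Event 5 (sale 19): sell min(19,29)=19. stock: 29 - 19 = 10. total_sold = 42
  Event 6 (sale 18): sell min(18,10)=10. stock: 10 - 10 = 0. total_sold = 52
  Event 7 (sale 12): sell min(12,0)=0. stock: 0 - 0 = 0. total_sold = 52
  Event 8 (sale 9): sell min(9,0)=0. stock: 0 - 0 = 0. total_sold = 52
  Event 9 (restock 24): 0 + 24 = 24
  Event 10 (sale 13): sell min(13,24)=13. stock: 24 - 13 = 11. total_sold = 65
  Event 11 (sale 21): sell min(21,11)=11. stock: 11 - 11 = 0. total_sold = 76
  Event 12 (restock 24): 0 + 24 = 24
Final: stock = 24, total_sold = 76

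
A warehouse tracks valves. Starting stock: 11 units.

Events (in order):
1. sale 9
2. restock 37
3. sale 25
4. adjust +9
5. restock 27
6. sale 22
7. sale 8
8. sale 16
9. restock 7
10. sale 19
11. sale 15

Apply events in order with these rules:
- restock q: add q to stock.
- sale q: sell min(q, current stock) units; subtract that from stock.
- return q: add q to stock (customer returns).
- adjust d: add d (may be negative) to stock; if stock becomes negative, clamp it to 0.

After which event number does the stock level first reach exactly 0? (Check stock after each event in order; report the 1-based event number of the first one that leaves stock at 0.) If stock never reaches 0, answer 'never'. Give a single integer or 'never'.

Processing events:
Start: stock = 11
  Event 1 (sale 9): sell min(9,11)=9. stock: 11 - 9 = 2. total_sold = 9
  Event 2 (restock 37): 2 + 37 = 39
  Event 3 (sale 25): sell min(25,39)=25. stock: 39 - 25 = 14. total_sold = 34
  Event 4 (adjust +9): 14 + 9 = 23
  Event 5 (restock 27): 23 + 27 = 50
  Event 6 (sale 22): sell min(22,50)=22. stock: 50 - 22 = 28. total_sold = 56
  Event 7 (sale 8): sell min(8,28)=8. stock: 28 - 8 = 20. total_sold = 64
  Event 8 (sale 16): sell min(16,20)=16. stock: 20 - 16 = 4. total_sold = 80
  Event 9 (restock 7): 4 + 7 = 11
  Event 10 (sale 19): sell min(19,11)=11. stock: 11 - 11 = 0. total_sold = 91
  Event 11 (sale 15): sell min(15,0)=0. stock: 0 - 0 = 0. total_sold = 91
Final: stock = 0, total_sold = 91

First zero at event 10.

Answer: 10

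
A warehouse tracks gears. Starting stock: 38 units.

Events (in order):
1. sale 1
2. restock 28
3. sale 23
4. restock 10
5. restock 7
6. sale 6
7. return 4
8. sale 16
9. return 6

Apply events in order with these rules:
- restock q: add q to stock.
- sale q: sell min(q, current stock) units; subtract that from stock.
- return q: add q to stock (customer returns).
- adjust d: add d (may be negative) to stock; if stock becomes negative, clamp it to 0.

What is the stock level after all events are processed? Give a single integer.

Processing events:
Start: stock = 38
  Event 1 (sale 1): sell min(1,38)=1. stock: 38 - 1 = 37. total_sold = 1
  Event 2 (restock 28): 37 + 28 = 65
  Event 3 (sale 23): sell min(23,65)=23. stock: 65 - 23 = 42. total_sold = 24
  Event 4 (restock 10): 42 + 10 = 52
  Event 5 (restock 7): 52 + 7 = 59
  Event 6 (sale 6): sell min(6,59)=6. stock: 59 - 6 = 53. total_sold = 30
  Event 7 (return 4): 53 + 4 = 57
  Event 8 (sale 16): sell min(16,57)=16. stock: 57 - 16 = 41. total_sold = 46
  Event 9 (return 6): 41 + 6 = 47
Final: stock = 47, total_sold = 46

Answer: 47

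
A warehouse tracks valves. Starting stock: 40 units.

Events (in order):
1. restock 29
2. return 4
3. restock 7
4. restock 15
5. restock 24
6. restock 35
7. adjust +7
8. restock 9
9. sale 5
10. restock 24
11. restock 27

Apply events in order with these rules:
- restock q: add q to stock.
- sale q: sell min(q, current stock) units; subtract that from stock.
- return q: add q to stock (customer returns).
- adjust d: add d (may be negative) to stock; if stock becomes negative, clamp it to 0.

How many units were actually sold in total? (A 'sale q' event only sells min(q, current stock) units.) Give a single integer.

Processing events:
Start: stock = 40
  Event 1 (restock 29): 40 + 29 = 69
  Event 2 (return 4): 69 + 4 = 73
  Event 3 (restock 7): 73 + 7 = 80
  Event 4 (restock 15): 80 + 15 = 95
  Event 5 (restock 24): 95 + 24 = 119
  Event 6 (restock 35): 119 + 35 = 154
  Event 7 (adjust +7): 154 + 7 = 161
  Event 8 (restock 9): 161 + 9 = 170
  Event 9 (sale 5): sell min(5,170)=5. stock: 170 - 5 = 165. total_sold = 5
  Event 10 (restock 24): 165 + 24 = 189
  Event 11 (restock 27): 189 + 27 = 216
Final: stock = 216, total_sold = 5

Answer: 5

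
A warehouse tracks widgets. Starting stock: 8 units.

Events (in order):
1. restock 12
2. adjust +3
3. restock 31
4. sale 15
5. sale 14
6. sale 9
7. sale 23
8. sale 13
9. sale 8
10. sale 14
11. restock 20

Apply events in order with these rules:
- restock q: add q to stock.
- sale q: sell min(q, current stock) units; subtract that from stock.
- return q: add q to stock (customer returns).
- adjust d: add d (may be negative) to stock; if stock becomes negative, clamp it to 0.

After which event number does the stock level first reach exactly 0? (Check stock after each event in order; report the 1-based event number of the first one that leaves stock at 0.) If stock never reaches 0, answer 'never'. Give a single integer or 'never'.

Answer: 7

Derivation:
Processing events:
Start: stock = 8
  Event 1 (restock 12): 8 + 12 = 20
  Event 2 (adjust +3): 20 + 3 = 23
  Event 3 (restock 31): 23 + 31 = 54
  Event 4 (sale 15): sell min(15,54)=15. stock: 54 - 15 = 39. total_sold = 15
  Event 5 (sale 14): sell min(14,39)=14. stock: 39 - 14 = 25. total_sold = 29
  Event 6 (sale 9): sell min(9,25)=9. stock: 25 - 9 = 16. total_sold = 38
  Event 7 (sale 23): sell min(23,16)=16. stock: 16 - 16 = 0. total_sold = 54
  Event 8 (sale 13): sell min(13,0)=0. stock: 0 - 0 = 0. total_sold = 54
  Event 9 (sale 8): sell min(8,0)=0. stock: 0 - 0 = 0. total_sold = 54
  Event 10 (sale 14): sell min(14,0)=0. stock: 0 - 0 = 0. total_sold = 54
  Event 11 (restock 20): 0 + 20 = 20
Final: stock = 20, total_sold = 54

First zero at event 7.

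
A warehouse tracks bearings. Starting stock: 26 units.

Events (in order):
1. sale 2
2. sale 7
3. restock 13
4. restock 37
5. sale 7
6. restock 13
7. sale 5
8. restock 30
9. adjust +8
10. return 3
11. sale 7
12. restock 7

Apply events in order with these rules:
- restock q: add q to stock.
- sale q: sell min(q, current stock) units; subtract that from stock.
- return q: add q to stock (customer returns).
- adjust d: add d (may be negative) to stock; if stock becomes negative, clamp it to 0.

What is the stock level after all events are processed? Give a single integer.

Processing events:
Start: stock = 26
  Event 1 (sale 2): sell min(2,26)=2. stock: 26 - 2 = 24. total_sold = 2
  Event 2 (sale 7): sell min(7,24)=7. stock: 24 - 7 = 17. total_sold = 9
  Event 3 (restock 13): 17 + 13 = 30
  Event 4 (restock 37): 30 + 37 = 67
  Event 5 (sale 7): sell min(7,67)=7. stock: 67 - 7 = 60. total_sold = 16
  Event 6 (restock 13): 60 + 13 = 73
  Event 7 (sale 5): sell min(5,73)=5. stock: 73 - 5 = 68. total_sold = 21
  Event 8 (restock 30): 68 + 30 = 98
  Event 9 (adjust +8): 98 + 8 = 106
  Event 10 (return 3): 106 + 3 = 109
  Event 11 (sale 7): sell min(7,109)=7. stock: 109 - 7 = 102. total_sold = 28
  Event 12 (restock 7): 102 + 7 = 109
Final: stock = 109, total_sold = 28

Answer: 109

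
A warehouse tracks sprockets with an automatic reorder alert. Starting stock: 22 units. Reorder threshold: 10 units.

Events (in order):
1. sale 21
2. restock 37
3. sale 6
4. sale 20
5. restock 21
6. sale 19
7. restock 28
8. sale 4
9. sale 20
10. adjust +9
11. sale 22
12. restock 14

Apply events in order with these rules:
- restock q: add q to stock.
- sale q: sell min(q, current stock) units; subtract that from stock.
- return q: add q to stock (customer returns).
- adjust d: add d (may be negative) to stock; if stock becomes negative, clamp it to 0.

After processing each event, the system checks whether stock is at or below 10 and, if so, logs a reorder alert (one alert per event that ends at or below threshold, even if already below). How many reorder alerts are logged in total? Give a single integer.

Answer: 2

Derivation:
Processing events:
Start: stock = 22
  Event 1 (sale 21): sell min(21,22)=21. stock: 22 - 21 = 1. total_sold = 21
  Event 2 (restock 37): 1 + 37 = 38
  Event 3 (sale 6): sell min(6,38)=6. stock: 38 - 6 = 32. total_sold = 27
  Event 4 (sale 20): sell min(20,32)=20. stock: 32 - 20 = 12. total_sold = 47
  Event 5 (restock 21): 12 + 21 = 33
  Event 6 (sale 19): sell min(19,33)=19. stock: 33 - 19 = 14. total_sold = 66
  Event 7 (restock 28): 14 + 28 = 42
  Event 8 (sale 4): sell min(4,42)=4. stock: 42 - 4 = 38. total_sold = 70
  Event 9 (sale 20): sell min(20,38)=20. stock: 38 - 20 = 18. total_sold = 90
  Event 10 (adjust +9): 18 + 9 = 27
  Event 11 (sale 22): sell min(22,27)=22. stock: 27 - 22 = 5. total_sold = 112
  Event 12 (restock 14): 5 + 14 = 19
Final: stock = 19, total_sold = 112

Checking against threshold 10:
  After event 1: stock=1 <= 10 -> ALERT
  After event 2: stock=38 > 10
  After event 3: stock=32 > 10
  After event 4: stock=12 > 10
  After event 5: stock=33 > 10
  After event 6: stock=14 > 10
  After event 7: stock=42 > 10
  After event 8: stock=38 > 10
  After event 9: stock=18 > 10
  After event 10: stock=27 > 10
  After event 11: stock=5 <= 10 -> ALERT
  After event 12: stock=19 > 10
Alert events: [1, 11]. Count = 2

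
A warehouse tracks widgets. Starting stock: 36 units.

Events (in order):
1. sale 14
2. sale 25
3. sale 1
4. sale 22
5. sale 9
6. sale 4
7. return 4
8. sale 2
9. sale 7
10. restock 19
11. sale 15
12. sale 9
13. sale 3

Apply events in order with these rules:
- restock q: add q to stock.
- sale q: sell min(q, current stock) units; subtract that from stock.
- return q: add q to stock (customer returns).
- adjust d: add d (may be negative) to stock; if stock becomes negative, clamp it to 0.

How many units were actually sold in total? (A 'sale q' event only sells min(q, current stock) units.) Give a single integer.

Processing events:
Start: stock = 36
  Event 1 (sale 14): sell min(14,36)=14. stock: 36 - 14 = 22. total_sold = 14
  Event 2 (sale 25): sell min(25,22)=22. stock: 22 - 22 = 0. total_sold = 36
  Event 3 (sale 1): sell min(1,0)=0. stock: 0 - 0 = 0. total_sold = 36
  Event 4 (sale 22): sell min(22,0)=0. stock: 0 - 0 = 0. total_sold = 36
  Event 5 (sale 9): sell min(9,0)=0. stock: 0 - 0 = 0. total_sold = 36
  Event 6 (sale 4): sell min(4,0)=0. stock: 0 - 0 = 0. total_sold = 36
  Event 7 (return 4): 0 + 4 = 4
  Event 8 (sale 2): sell min(2,4)=2. stock: 4 - 2 = 2. total_sold = 38
  Event 9 (sale 7): sell min(7,2)=2. stock: 2 - 2 = 0. total_sold = 40
  Event 10 (restock 19): 0 + 19 = 19
  Event 11 (sale 15): sell min(15,19)=15. stock: 19 - 15 = 4. total_sold = 55
  Event 12 (sale 9): sell min(9,4)=4. stock: 4 - 4 = 0. total_sold = 59
  Event 13 (sale 3): sell min(3,0)=0. stock: 0 - 0 = 0. total_sold = 59
Final: stock = 0, total_sold = 59

Answer: 59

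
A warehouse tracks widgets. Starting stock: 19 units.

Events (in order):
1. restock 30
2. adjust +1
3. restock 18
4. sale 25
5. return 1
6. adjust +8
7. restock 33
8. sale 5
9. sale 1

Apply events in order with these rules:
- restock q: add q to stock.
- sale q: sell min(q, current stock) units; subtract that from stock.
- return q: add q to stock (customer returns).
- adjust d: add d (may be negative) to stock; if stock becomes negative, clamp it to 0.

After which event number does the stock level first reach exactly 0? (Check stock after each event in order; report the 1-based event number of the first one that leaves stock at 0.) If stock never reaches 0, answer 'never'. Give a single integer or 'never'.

Answer: never

Derivation:
Processing events:
Start: stock = 19
  Event 1 (restock 30): 19 + 30 = 49
  Event 2 (adjust +1): 49 + 1 = 50
  Event 3 (restock 18): 50 + 18 = 68
  Event 4 (sale 25): sell min(25,68)=25. stock: 68 - 25 = 43. total_sold = 25
  Event 5 (return 1): 43 + 1 = 44
  Event 6 (adjust +8): 44 + 8 = 52
  Event 7 (restock 33): 52 + 33 = 85
  Event 8 (sale 5): sell min(5,85)=5. stock: 85 - 5 = 80. total_sold = 30
  Event 9 (sale 1): sell min(1,80)=1. stock: 80 - 1 = 79. total_sold = 31
Final: stock = 79, total_sold = 31

Stock never reaches 0.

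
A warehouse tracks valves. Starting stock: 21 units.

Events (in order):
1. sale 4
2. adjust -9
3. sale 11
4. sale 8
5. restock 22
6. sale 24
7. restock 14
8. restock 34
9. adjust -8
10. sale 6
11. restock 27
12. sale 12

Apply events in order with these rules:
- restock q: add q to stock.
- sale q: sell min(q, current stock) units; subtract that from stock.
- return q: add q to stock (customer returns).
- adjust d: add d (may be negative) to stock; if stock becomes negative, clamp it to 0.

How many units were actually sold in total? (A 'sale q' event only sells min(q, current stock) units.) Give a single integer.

Processing events:
Start: stock = 21
  Event 1 (sale 4): sell min(4,21)=4. stock: 21 - 4 = 17. total_sold = 4
  Event 2 (adjust -9): 17 + -9 = 8
  Event 3 (sale 11): sell min(11,8)=8. stock: 8 - 8 = 0. total_sold = 12
  Event 4 (sale 8): sell min(8,0)=0. stock: 0 - 0 = 0. total_sold = 12
  Event 5 (restock 22): 0 + 22 = 22
  Event 6 (sale 24): sell min(24,22)=22. stock: 22 - 22 = 0. total_sold = 34
  Event 7 (restock 14): 0 + 14 = 14
  Event 8 (restock 34): 14 + 34 = 48
  Event 9 (adjust -8): 48 + -8 = 40
  Event 10 (sale 6): sell min(6,40)=6. stock: 40 - 6 = 34. total_sold = 40
  Event 11 (restock 27): 34 + 27 = 61
  Event 12 (sale 12): sell min(12,61)=12. stock: 61 - 12 = 49. total_sold = 52
Final: stock = 49, total_sold = 52

Answer: 52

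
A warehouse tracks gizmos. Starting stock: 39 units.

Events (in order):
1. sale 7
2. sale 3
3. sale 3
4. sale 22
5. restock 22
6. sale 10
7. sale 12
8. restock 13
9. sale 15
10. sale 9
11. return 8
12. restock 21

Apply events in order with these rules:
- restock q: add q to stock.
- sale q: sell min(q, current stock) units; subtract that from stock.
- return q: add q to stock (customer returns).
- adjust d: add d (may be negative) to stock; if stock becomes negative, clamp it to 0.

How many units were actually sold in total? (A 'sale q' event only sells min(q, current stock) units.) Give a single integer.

Answer: 74

Derivation:
Processing events:
Start: stock = 39
  Event 1 (sale 7): sell min(7,39)=7. stock: 39 - 7 = 32. total_sold = 7
  Event 2 (sale 3): sell min(3,32)=3. stock: 32 - 3 = 29. total_sold = 10
  Event 3 (sale 3): sell min(3,29)=3. stock: 29 - 3 = 26. total_sold = 13
  Event 4 (sale 22): sell min(22,26)=22. stock: 26 - 22 = 4. total_sold = 35
  Event 5 (restock 22): 4 + 22 = 26
  Event 6 (sale 10): sell min(10,26)=10. stock: 26 - 10 = 16. total_sold = 45
  Event 7 (sale 12): sell min(12,16)=12. stock: 16 - 12 = 4. total_sold = 57
  Event 8 (restock 13): 4 + 13 = 17
  Event 9 (sale 15): sell min(15,17)=15. stock: 17 - 15 = 2. total_sold = 72
  Event 10 (sale 9): sell min(9,2)=2. stock: 2 - 2 = 0. total_sold = 74
  Event 11 (return 8): 0 + 8 = 8
  Event 12 (restock 21): 8 + 21 = 29
Final: stock = 29, total_sold = 74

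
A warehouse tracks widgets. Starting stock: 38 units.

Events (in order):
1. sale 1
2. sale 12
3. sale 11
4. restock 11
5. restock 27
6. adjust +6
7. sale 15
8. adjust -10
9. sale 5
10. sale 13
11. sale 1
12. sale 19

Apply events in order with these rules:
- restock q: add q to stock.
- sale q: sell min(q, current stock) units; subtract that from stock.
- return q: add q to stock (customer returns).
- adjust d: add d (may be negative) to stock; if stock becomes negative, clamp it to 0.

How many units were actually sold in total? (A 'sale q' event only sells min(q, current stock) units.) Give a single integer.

Processing events:
Start: stock = 38
  Event 1 (sale 1): sell min(1,38)=1. stock: 38 - 1 = 37. total_sold = 1
  Event 2 (sale 12): sell min(12,37)=12. stock: 37 - 12 = 25. total_sold = 13
  Event 3 (sale 11): sell min(11,25)=11. stock: 25 - 11 = 14. total_sold = 24
  Event 4 (restock 11): 14 + 11 = 25
  Event 5 (restock 27): 25 + 27 = 52
  Event 6 (adjust +6): 52 + 6 = 58
  Event 7 (sale 15): sell min(15,58)=15. stock: 58 - 15 = 43. total_sold = 39
  Event 8 (adjust -10): 43 + -10 = 33
  Event 9 (sale 5): sell min(5,33)=5. stock: 33 - 5 = 28. total_sold = 44
  Event 10 (sale 13): sell min(13,28)=13. stock: 28 - 13 = 15. total_sold = 57
  Event 11 (sale 1): sell min(1,15)=1. stock: 15 - 1 = 14. total_sold = 58
  Event 12 (sale 19): sell min(19,14)=14. stock: 14 - 14 = 0. total_sold = 72
Final: stock = 0, total_sold = 72

Answer: 72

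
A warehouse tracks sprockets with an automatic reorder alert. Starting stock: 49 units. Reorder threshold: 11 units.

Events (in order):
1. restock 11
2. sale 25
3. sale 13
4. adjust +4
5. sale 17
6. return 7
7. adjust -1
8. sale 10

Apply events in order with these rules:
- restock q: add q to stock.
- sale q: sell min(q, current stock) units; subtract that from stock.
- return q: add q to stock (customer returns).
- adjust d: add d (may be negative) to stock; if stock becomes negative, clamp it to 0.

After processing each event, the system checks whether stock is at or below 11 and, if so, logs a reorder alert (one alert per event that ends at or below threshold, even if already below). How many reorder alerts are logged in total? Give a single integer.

Answer: 2

Derivation:
Processing events:
Start: stock = 49
  Event 1 (restock 11): 49 + 11 = 60
  Event 2 (sale 25): sell min(25,60)=25. stock: 60 - 25 = 35. total_sold = 25
  Event 3 (sale 13): sell min(13,35)=13. stock: 35 - 13 = 22. total_sold = 38
  Event 4 (adjust +4): 22 + 4 = 26
  Event 5 (sale 17): sell min(17,26)=17. stock: 26 - 17 = 9. total_sold = 55
  Event 6 (return 7): 9 + 7 = 16
  Event 7 (adjust -1): 16 + -1 = 15
  Event 8 (sale 10): sell min(10,15)=10. stock: 15 - 10 = 5. total_sold = 65
Final: stock = 5, total_sold = 65

Checking against threshold 11:
  After event 1: stock=60 > 11
  After event 2: stock=35 > 11
  After event 3: stock=22 > 11
  After event 4: stock=26 > 11
  After event 5: stock=9 <= 11 -> ALERT
  After event 6: stock=16 > 11
  After event 7: stock=15 > 11
  After event 8: stock=5 <= 11 -> ALERT
Alert events: [5, 8]. Count = 2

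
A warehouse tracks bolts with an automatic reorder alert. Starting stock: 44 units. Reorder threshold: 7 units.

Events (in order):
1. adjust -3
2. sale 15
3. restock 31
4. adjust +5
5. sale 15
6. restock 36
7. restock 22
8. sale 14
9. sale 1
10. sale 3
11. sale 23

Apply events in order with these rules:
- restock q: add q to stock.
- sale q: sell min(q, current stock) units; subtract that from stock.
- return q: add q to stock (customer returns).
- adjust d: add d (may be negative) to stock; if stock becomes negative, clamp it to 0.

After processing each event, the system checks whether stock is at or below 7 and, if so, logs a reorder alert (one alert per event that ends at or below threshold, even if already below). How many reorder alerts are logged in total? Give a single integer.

Processing events:
Start: stock = 44
  Event 1 (adjust -3): 44 + -3 = 41
  Event 2 (sale 15): sell min(15,41)=15. stock: 41 - 15 = 26. total_sold = 15
  Event 3 (restock 31): 26 + 31 = 57
  Event 4 (adjust +5): 57 + 5 = 62
  Event 5 (sale 15): sell min(15,62)=15. stock: 62 - 15 = 47. total_sold = 30
  Event 6 (restock 36): 47 + 36 = 83
  Event 7 (restock 22): 83 + 22 = 105
  Event 8 (sale 14): sell min(14,105)=14. stock: 105 - 14 = 91. total_sold = 44
  Event 9 (sale 1): sell min(1,91)=1. stock: 91 - 1 = 90. total_sold = 45
  Event 10 (sale 3): sell min(3,90)=3. stock: 90 - 3 = 87. total_sold = 48
  Event 11 (sale 23): sell min(23,87)=23. stock: 87 - 23 = 64. total_sold = 71
Final: stock = 64, total_sold = 71

Checking against threshold 7:
  After event 1: stock=41 > 7
  After event 2: stock=26 > 7
  After event 3: stock=57 > 7
  After event 4: stock=62 > 7
  After event 5: stock=47 > 7
  After event 6: stock=83 > 7
  After event 7: stock=105 > 7
  After event 8: stock=91 > 7
  After event 9: stock=90 > 7
  After event 10: stock=87 > 7
  After event 11: stock=64 > 7
Alert events: []. Count = 0

Answer: 0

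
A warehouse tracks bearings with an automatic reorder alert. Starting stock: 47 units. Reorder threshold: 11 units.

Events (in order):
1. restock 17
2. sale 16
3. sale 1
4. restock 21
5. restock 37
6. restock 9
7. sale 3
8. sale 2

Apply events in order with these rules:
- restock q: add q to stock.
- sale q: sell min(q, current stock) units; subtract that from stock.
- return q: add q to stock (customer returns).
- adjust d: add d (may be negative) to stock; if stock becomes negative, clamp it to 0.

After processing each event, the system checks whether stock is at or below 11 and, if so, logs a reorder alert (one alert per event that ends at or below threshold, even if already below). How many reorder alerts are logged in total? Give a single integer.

Processing events:
Start: stock = 47
  Event 1 (restock 17): 47 + 17 = 64
  Event 2 (sale 16): sell min(16,64)=16. stock: 64 - 16 = 48. total_sold = 16
  Event 3 (sale 1): sell min(1,48)=1. stock: 48 - 1 = 47. total_sold = 17
  Event 4 (restock 21): 47 + 21 = 68
  Event 5 (restock 37): 68 + 37 = 105
  Event 6 (restock 9): 105 + 9 = 114
  Event 7 (sale 3): sell min(3,114)=3. stock: 114 - 3 = 111. total_sold = 20
  Event 8 (sale 2): sell min(2,111)=2. stock: 111 - 2 = 109. total_sold = 22
Final: stock = 109, total_sold = 22

Checking against threshold 11:
  After event 1: stock=64 > 11
  After event 2: stock=48 > 11
  After event 3: stock=47 > 11
  After event 4: stock=68 > 11
  After event 5: stock=105 > 11
  After event 6: stock=114 > 11
  After event 7: stock=111 > 11
  After event 8: stock=109 > 11
Alert events: []. Count = 0

Answer: 0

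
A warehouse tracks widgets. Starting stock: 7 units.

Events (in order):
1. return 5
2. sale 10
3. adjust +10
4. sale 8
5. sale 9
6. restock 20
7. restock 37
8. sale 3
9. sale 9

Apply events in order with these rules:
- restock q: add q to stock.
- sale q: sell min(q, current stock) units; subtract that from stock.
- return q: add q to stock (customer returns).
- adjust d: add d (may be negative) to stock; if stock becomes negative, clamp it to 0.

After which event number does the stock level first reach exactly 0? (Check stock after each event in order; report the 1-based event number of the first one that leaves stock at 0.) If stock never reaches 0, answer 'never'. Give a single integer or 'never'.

Answer: 5

Derivation:
Processing events:
Start: stock = 7
  Event 1 (return 5): 7 + 5 = 12
  Event 2 (sale 10): sell min(10,12)=10. stock: 12 - 10 = 2. total_sold = 10
  Event 3 (adjust +10): 2 + 10 = 12
  Event 4 (sale 8): sell min(8,12)=8. stock: 12 - 8 = 4. total_sold = 18
  Event 5 (sale 9): sell min(9,4)=4. stock: 4 - 4 = 0. total_sold = 22
  Event 6 (restock 20): 0 + 20 = 20
  Event 7 (restock 37): 20 + 37 = 57
  Event 8 (sale 3): sell min(3,57)=3. stock: 57 - 3 = 54. total_sold = 25
  Event 9 (sale 9): sell min(9,54)=9. stock: 54 - 9 = 45. total_sold = 34
Final: stock = 45, total_sold = 34

First zero at event 5.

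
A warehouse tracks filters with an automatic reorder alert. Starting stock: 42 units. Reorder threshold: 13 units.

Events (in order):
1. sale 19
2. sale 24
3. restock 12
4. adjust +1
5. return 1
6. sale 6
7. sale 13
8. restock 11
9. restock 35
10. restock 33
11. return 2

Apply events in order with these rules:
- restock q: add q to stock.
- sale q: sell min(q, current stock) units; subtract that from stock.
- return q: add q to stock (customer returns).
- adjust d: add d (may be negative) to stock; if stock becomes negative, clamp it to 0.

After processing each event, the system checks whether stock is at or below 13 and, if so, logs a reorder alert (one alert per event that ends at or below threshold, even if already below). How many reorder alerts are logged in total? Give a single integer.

Answer: 6

Derivation:
Processing events:
Start: stock = 42
  Event 1 (sale 19): sell min(19,42)=19. stock: 42 - 19 = 23. total_sold = 19
  Event 2 (sale 24): sell min(24,23)=23. stock: 23 - 23 = 0. total_sold = 42
  Event 3 (restock 12): 0 + 12 = 12
  Event 4 (adjust +1): 12 + 1 = 13
  Event 5 (return 1): 13 + 1 = 14
  Event 6 (sale 6): sell min(6,14)=6. stock: 14 - 6 = 8. total_sold = 48
  Event 7 (sale 13): sell min(13,8)=8. stock: 8 - 8 = 0. total_sold = 56
  Event 8 (restock 11): 0 + 11 = 11
  Event 9 (restock 35): 11 + 35 = 46
  Event 10 (restock 33): 46 + 33 = 79
  Event 11 (return 2): 79 + 2 = 81
Final: stock = 81, total_sold = 56

Checking against threshold 13:
  After event 1: stock=23 > 13
  After event 2: stock=0 <= 13 -> ALERT
  After event 3: stock=12 <= 13 -> ALERT
  After event 4: stock=13 <= 13 -> ALERT
  After event 5: stock=14 > 13
  After event 6: stock=8 <= 13 -> ALERT
  After event 7: stock=0 <= 13 -> ALERT
  After event 8: stock=11 <= 13 -> ALERT
  After event 9: stock=46 > 13
  After event 10: stock=79 > 13
  After event 11: stock=81 > 13
Alert events: [2, 3, 4, 6, 7, 8]. Count = 6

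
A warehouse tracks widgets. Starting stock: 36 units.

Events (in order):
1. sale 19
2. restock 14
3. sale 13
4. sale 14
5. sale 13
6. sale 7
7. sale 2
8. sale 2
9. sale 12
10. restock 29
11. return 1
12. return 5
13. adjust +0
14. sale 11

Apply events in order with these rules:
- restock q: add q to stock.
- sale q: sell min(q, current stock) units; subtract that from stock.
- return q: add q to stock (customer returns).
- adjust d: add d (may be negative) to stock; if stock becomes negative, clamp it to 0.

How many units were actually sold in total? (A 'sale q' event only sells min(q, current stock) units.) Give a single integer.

Answer: 61

Derivation:
Processing events:
Start: stock = 36
  Event 1 (sale 19): sell min(19,36)=19. stock: 36 - 19 = 17. total_sold = 19
  Event 2 (restock 14): 17 + 14 = 31
  Event 3 (sale 13): sell min(13,31)=13. stock: 31 - 13 = 18. total_sold = 32
  Event 4 (sale 14): sell min(14,18)=14. stock: 18 - 14 = 4. total_sold = 46
  Event 5 (sale 13): sell min(13,4)=4. stock: 4 - 4 = 0. total_sold = 50
  Event 6 (sale 7): sell min(7,0)=0. stock: 0 - 0 = 0. total_sold = 50
  Event 7 (sale 2): sell min(2,0)=0. stock: 0 - 0 = 0. total_sold = 50
  Event 8 (sale 2): sell min(2,0)=0. stock: 0 - 0 = 0. total_sold = 50
  Event 9 (sale 12): sell min(12,0)=0. stock: 0 - 0 = 0. total_sold = 50
  Event 10 (restock 29): 0 + 29 = 29
  Event 11 (return 1): 29 + 1 = 30
  Event 12 (return 5): 30 + 5 = 35
  Event 13 (adjust +0): 35 + 0 = 35
  Event 14 (sale 11): sell min(11,35)=11. stock: 35 - 11 = 24. total_sold = 61
Final: stock = 24, total_sold = 61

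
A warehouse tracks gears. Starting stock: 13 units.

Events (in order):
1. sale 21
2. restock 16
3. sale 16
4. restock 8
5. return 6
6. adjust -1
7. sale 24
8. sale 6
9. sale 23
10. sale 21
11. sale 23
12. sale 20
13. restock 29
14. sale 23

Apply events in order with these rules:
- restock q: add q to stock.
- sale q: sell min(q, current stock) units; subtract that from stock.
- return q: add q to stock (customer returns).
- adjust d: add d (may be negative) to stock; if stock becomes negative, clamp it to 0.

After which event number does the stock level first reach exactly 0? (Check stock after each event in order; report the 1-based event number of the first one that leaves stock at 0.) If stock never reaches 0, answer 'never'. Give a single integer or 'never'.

Processing events:
Start: stock = 13
  Event 1 (sale 21): sell min(21,13)=13. stock: 13 - 13 = 0. total_sold = 13
  Event 2 (restock 16): 0 + 16 = 16
  Event 3 (sale 16): sell min(16,16)=16. stock: 16 - 16 = 0. total_sold = 29
  Event 4 (restock 8): 0 + 8 = 8
  Event 5 (return 6): 8 + 6 = 14
  Event 6 (adjust -1): 14 + -1 = 13
  Event 7 (sale 24): sell min(24,13)=13. stock: 13 - 13 = 0. total_sold = 42
  Event 8 (sale 6): sell min(6,0)=0. stock: 0 - 0 = 0. total_sold = 42
  Event 9 (sale 23): sell min(23,0)=0. stock: 0 - 0 = 0. total_sold = 42
  Event 10 (sale 21): sell min(21,0)=0. stock: 0 - 0 = 0. total_sold = 42
  Event 11 (sale 23): sell min(23,0)=0. stock: 0 - 0 = 0. total_sold = 42
  Event 12 (sale 20): sell min(20,0)=0. stock: 0 - 0 = 0. total_sold = 42
  Event 13 (restock 29): 0 + 29 = 29
  Event 14 (sale 23): sell min(23,29)=23. stock: 29 - 23 = 6. total_sold = 65
Final: stock = 6, total_sold = 65

First zero at event 1.

Answer: 1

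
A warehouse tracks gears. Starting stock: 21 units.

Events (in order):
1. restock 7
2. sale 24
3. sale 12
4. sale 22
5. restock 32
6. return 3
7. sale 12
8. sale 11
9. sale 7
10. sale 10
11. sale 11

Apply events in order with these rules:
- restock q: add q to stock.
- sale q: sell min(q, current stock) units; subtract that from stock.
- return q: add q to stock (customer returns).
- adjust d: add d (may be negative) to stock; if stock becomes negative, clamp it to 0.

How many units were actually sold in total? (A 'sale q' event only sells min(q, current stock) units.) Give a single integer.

Answer: 63

Derivation:
Processing events:
Start: stock = 21
  Event 1 (restock 7): 21 + 7 = 28
  Event 2 (sale 24): sell min(24,28)=24. stock: 28 - 24 = 4. total_sold = 24
  Event 3 (sale 12): sell min(12,4)=4. stock: 4 - 4 = 0. total_sold = 28
  Event 4 (sale 22): sell min(22,0)=0. stock: 0 - 0 = 0. total_sold = 28
  Event 5 (restock 32): 0 + 32 = 32
  Event 6 (return 3): 32 + 3 = 35
  Event 7 (sale 12): sell min(12,35)=12. stock: 35 - 12 = 23. total_sold = 40
  Event 8 (sale 11): sell min(11,23)=11. stock: 23 - 11 = 12. total_sold = 51
  Event 9 (sale 7): sell min(7,12)=7. stock: 12 - 7 = 5. total_sold = 58
  Event 10 (sale 10): sell min(10,5)=5. stock: 5 - 5 = 0. total_sold = 63
  Event 11 (sale 11): sell min(11,0)=0. stock: 0 - 0 = 0. total_sold = 63
Final: stock = 0, total_sold = 63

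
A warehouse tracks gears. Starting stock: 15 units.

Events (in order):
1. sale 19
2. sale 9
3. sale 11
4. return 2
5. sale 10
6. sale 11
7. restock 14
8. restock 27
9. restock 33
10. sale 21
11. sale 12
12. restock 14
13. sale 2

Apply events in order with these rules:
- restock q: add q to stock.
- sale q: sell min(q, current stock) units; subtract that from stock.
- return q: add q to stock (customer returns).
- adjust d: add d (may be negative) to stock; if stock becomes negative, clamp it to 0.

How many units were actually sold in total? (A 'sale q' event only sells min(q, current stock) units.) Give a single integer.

Answer: 52

Derivation:
Processing events:
Start: stock = 15
  Event 1 (sale 19): sell min(19,15)=15. stock: 15 - 15 = 0. total_sold = 15
  Event 2 (sale 9): sell min(9,0)=0. stock: 0 - 0 = 0. total_sold = 15
  Event 3 (sale 11): sell min(11,0)=0. stock: 0 - 0 = 0. total_sold = 15
  Event 4 (return 2): 0 + 2 = 2
  Event 5 (sale 10): sell min(10,2)=2. stock: 2 - 2 = 0. total_sold = 17
  Event 6 (sale 11): sell min(11,0)=0. stock: 0 - 0 = 0. total_sold = 17
  Event 7 (restock 14): 0 + 14 = 14
  Event 8 (restock 27): 14 + 27 = 41
  Event 9 (restock 33): 41 + 33 = 74
  Event 10 (sale 21): sell min(21,74)=21. stock: 74 - 21 = 53. total_sold = 38
  Event 11 (sale 12): sell min(12,53)=12. stock: 53 - 12 = 41. total_sold = 50
  Event 12 (restock 14): 41 + 14 = 55
  Event 13 (sale 2): sell min(2,55)=2. stock: 55 - 2 = 53. total_sold = 52
Final: stock = 53, total_sold = 52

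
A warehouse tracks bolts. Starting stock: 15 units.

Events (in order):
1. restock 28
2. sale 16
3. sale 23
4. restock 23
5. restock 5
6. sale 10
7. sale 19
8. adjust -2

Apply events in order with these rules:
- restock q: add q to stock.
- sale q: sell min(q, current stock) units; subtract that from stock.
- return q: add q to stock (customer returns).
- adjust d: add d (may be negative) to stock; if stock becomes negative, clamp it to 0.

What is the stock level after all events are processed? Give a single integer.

Processing events:
Start: stock = 15
  Event 1 (restock 28): 15 + 28 = 43
  Event 2 (sale 16): sell min(16,43)=16. stock: 43 - 16 = 27. total_sold = 16
  Event 3 (sale 23): sell min(23,27)=23. stock: 27 - 23 = 4. total_sold = 39
  Event 4 (restock 23): 4 + 23 = 27
  Event 5 (restock 5): 27 + 5 = 32
  Event 6 (sale 10): sell min(10,32)=10. stock: 32 - 10 = 22. total_sold = 49
  Event 7 (sale 19): sell min(19,22)=19. stock: 22 - 19 = 3. total_sold = 68
  Event 8 (adjust -2): 3 + -2 = 1
Final: stock = 1, total_sold = 68

Answer: 1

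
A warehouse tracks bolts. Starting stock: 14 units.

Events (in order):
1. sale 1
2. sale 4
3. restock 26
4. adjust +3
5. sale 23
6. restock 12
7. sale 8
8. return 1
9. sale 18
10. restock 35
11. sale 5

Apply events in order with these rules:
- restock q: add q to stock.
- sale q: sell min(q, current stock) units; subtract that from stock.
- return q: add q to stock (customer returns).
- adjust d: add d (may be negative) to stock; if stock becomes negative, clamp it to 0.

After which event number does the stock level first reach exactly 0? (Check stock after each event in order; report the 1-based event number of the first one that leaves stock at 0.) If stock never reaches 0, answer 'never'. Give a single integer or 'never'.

Answer: never

Derivation:
Processing events:
Start: stock = 14
  Event 1 (sale 1): sell min(1,14)=1. stock: 14 - 1 = 13. total_sold = 1
  Event 2 (sale 4): sell min(4,13)=4. stock: 13 - 4 = 9. total_sold = 5
  Event 3 (restock 26): 9 + 26 = 35
  Event 4 (adjust +3): 35 + 3 = 38
  Event 5 (sale 23): sell min(23,38)=23. stock: 38 - 23 = 15. total_sold = 28
  Event 6 (restock 12): 15 + 12 = 27
  Event 7 (sale 8): sell min(8,27)=8. stock: 27 - 8 = 19. total_sold = 36
  Event 8 (return 1): 19 + 1 = 20
  Event 9 (sale 18): sell min(18,20)=18. stock: 20 - 18 = 2. total_sold = 54
  Event 10 (restock 35): 2 + 35 = 37
  Event 11 (sale 5): sell min(5,37)=5. stock: 37 - 5 = 32. total_sold = 59
Final: stock = 32, total_sold = 59

Stock never reaches 0.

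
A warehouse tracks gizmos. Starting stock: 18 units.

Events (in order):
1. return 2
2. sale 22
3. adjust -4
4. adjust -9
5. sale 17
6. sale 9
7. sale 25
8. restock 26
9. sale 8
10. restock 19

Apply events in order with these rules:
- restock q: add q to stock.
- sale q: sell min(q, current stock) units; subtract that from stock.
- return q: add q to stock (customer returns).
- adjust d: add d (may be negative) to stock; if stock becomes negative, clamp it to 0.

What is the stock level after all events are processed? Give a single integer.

Answer: 37

Derivation:
Processing events:
Start: stock = 18
  Event 1 (return 2): 18 + 2 = 20
  Event 2 (sale 22): sell min(22,20)=20. stock: 20 - 20 = 0. total_sold = 20
  Event 3 (adjust -4): 0 + -4 = 0 (clamped to 0)
  Event 4 (adjust -9): 0 + -9 = 0 (clamped to 0)
  Event 5 (sale 17): sell min(17,0)=0. stock: 0 - 0 = 0. total_sold = 20
  Event 6 (sale 9): sell min(9,0)=0. stock: 0 - 0 = 0. total_sold = 20
  Event 7 (sale 25): sell min(25,0)=0. stock: 0 - 0 = 0. total_sold = 20
  Event 8 (restock 26): 0 + 26 = 26
  Event 9 (sale 8): sell min(8,26)=8. stock: 26 - 8 = 18. total_sold = 28
  Event 10 (restock 19): 18 + 19 = 37
Final: stock = 37, total_sold = 28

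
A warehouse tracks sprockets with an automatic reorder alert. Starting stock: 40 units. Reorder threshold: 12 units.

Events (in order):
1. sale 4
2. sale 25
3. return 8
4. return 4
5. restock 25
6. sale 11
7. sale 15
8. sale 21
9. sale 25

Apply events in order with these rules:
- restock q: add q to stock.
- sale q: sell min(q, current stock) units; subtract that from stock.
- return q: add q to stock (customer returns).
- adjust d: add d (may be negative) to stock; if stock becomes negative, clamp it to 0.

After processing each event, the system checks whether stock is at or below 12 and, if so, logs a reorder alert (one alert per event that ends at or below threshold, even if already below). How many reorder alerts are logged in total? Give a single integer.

Answer: 3

Derivation:
Processing events:
Start: stock = 40
  Event 1 (sale 4): sell min(4,40)=4. stock: 40 - 4 = 36. total_sold = 4
  Event 2 (sale 25): sell min(25,36)=25. stock: 36 - 25 = 11. total_sold = 29
  Event 3 (return 8): 11 + 8 = 19
  Event 4 (return 4): 19 + 4 = 23
  Event 5 (restock 25): 23 + 25 = 48
  Event 6 (sale 11): sell min(11,48)=11. stock: 48 - 11 = 37. total_sold = 40
  Event 7 (sale 15): sell min(15,37)=15. stock: 37 - 15 = 22. total_sold = 55
  Event 8 (sale 21): sell min(21,22)=21. stock: 22 - 21 = 1. total_sold = 76
  Event 9 (sale 25): sell min(25,1)=1. stock: 1 - 1 = 0. total_sold = 77
Final: stock = 0, total_sold = 77

Checking against threshold 12:
  After event 1: stock=36 > 12
  After event 2: stock=11 <= 12 -> ALERT
  After event 3: stock=19 > 12
  After event 4: stock=23 > 12
  After event 5: stock=48 > 12
  After event 6: stock=37 > 12
  After event 7: stock=22 > 12
  After event 8: stock=1 <= 12 -> ALERT
  After event 9: stock=0 <= 12 -> ALERT
Alert events: [2, 8, 9]. Count = 3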